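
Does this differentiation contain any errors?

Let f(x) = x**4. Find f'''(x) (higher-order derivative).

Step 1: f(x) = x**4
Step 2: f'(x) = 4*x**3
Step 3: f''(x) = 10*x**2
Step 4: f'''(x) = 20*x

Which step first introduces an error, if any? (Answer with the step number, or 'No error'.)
Step 3

Step 3 is incorrect due to a wrong coefficient.
The step shows: 10*x**2
The correct value should be: 12*x**2

Explanation: The coefficient 12 was incorrectly written as 10: the term 12*x**2 was incorrectly written as 10*x**2
The later steps are derived from this incorrect expression, so the error originates in Step 3.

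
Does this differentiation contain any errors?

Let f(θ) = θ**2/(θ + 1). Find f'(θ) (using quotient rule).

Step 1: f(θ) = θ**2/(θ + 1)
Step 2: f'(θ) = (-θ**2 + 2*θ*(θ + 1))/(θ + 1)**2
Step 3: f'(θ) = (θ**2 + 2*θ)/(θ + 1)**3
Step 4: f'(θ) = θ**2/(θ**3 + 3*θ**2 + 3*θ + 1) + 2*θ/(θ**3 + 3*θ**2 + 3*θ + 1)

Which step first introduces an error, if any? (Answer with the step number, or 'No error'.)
Step 3

Step 3 is incorrect due to a wrong exponent.
The step shows: (θ**2 + 2*θ)/(θ + 1)**3
The correct value should be: (θ**2 + 2*θ)/(θ + 1)**2

Explanation: The exponent -2 on θ + 1 was incorrectly written as -3: the term (θ**2 + 2*θ)/(θ + 1)**2 was incorrectly written as (θ**2 + 2*θ)/(θ + 1)**3
The later steps are derived from this incorrect expression, so the error originates in Step 3.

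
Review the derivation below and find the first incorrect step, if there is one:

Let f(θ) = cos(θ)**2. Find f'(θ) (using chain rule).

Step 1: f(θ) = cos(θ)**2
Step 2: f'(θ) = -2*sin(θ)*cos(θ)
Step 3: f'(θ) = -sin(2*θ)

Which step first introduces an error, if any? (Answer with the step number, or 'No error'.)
No error

All steps in this derivation are correct.
The final answer f'(θ) = -sin(2*θ) is valid.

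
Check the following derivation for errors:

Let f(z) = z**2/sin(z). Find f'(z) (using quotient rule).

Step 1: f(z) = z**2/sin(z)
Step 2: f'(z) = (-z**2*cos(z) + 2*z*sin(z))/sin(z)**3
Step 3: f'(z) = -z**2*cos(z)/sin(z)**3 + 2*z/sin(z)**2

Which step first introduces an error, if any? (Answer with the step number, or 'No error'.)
Step 2

Step 2 is incorrect due to a wrong exponent.
The step shows: (-z**2*cos(z) + 2*z*sin(z))/sin(z)**3
The correct value should be: (-z**2*cos(z) + 2*z*sin(z))/sin(z)**2

Explanation: The exponent -2 on sin(z) was incorrectly written as -3: the term (-z**2*cos(z) + 2*z*sin(z))/sin(z)**2 was incorrectly written as (-z**2*cos(z) + 2*z*sin(z))/sin(z)**3
The later steps are derived from this incorrect expression, so the error originates in Step 2.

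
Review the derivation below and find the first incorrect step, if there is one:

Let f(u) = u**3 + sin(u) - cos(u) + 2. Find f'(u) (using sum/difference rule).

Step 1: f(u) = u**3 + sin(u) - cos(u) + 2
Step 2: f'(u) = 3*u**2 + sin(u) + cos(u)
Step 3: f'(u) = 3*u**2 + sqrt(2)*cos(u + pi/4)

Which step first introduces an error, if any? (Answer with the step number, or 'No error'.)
Step 3

Step 3 is incorrect due to a wrong trig function.
The step shows: 3*u**2 + sqrt(2)*cos(u + pi/4)
The correct value should be: 3*u**2 + sqrt(2)*sin(u + pi/4)

Explanation: sin(u + pi/4) was incorrectly written as cos(u + pi/4): the term sqrt(2)*sin(u + pi/4) was incorrectly written as sqrt(2)*cos(u + pi/4)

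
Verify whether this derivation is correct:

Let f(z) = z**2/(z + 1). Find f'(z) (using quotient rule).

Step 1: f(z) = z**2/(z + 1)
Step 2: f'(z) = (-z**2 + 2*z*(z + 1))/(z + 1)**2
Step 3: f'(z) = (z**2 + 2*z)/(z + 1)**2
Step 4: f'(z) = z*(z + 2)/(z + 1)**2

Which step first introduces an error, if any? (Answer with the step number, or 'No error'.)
No error

All steps in this derivation are correct.
The final answer f'(z) = z*(z + 2)/(z + 1)**2 is valid.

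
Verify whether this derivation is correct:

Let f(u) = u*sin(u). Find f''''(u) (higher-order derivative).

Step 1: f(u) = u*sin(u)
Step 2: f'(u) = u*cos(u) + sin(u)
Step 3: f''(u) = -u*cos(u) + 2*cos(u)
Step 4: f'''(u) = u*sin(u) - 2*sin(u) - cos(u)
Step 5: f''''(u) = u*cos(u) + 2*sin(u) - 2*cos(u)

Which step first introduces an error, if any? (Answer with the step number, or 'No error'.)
Step 3

Step 3 is incorrect due to a wrong trig function.
The step shows: -u*cos(u) + 2*cos(u)
The correct value should be: -u*sin(u) + 2*cos(u)

Explanation: sin(u) was incorrectly written as cos(u): the term -u*sin(u) was incorrectly written as -u*cos(u)
The later steps are derived from this incorrect expression, so the error originates in Step 3.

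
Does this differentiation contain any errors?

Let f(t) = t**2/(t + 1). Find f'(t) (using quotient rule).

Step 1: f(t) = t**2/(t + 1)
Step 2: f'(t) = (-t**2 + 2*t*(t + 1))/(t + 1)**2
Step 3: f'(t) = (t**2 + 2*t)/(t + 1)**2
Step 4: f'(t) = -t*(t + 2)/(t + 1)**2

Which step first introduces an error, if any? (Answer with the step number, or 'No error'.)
Step 4

Step 4 is incorrect due to a sign flip.
The step shows: -t*(t + 2)/(t + 1)**2
The correct value should be: t*(t + 2)/(t + 1)**2

Explanation: The sign of the whole expression was flipped: the term t*(t + 2)/(t + 1)**2 was incorrectly written as -t*(t + 2)/(t + 1)**2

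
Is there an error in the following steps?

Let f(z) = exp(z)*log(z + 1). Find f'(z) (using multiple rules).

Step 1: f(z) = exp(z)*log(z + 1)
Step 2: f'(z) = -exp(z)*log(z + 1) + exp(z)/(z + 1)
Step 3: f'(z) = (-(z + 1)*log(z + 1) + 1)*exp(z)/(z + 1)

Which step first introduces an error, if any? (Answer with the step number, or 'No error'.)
Step 2

Step 2 is incorrect due to a sign flip.
The step shows: -exp(z)*log(z + 1) + exp(z)/(z + 1)
The correct value should be: exp(z)*log(z + 1) + exp(z)/(z + 1)

Explanation: The sign of one term was flipped: the term exp(z)*log(z + 1) was incorrectly written as -exp(z)*log(z + 1)
The later steps are derived from this incorrect expression, so the error originates in Step 2.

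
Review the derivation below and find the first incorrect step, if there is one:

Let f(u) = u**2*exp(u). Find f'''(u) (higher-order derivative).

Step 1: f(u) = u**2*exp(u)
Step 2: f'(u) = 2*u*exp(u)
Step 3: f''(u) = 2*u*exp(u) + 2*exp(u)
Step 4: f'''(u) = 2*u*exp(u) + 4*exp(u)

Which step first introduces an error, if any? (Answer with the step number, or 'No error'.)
Step 2

Step 2 is incorrect due to a dropped term.
The step shows: 2*u*exp(u)
The correct value should be: u**2*exp(u) + 2*u*exp(u)

Explanation: A term was dropped: the term u**2*exp(u) was incorrectly omitted
The later steps are derived from this incorrect expression, so the error originates in Step 2.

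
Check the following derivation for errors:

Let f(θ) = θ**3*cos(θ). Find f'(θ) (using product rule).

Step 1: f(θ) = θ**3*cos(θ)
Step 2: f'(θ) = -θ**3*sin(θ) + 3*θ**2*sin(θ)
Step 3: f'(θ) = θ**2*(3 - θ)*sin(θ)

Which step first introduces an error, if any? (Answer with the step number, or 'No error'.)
Step 2

Step 2 is incorrect due to a wrong trig function.
The step shows: -θ**3*sin(θ) + 3*θ**2*sin(θ)
The correct value should be: -θ**3*sin(θ) + 3*θ**2*cos(θ)

Explanation: cos(θ) was incorrectly written as sin(θ): the term 3*θ**2*cos(θ) was incorrectly written as 3*θ**2*sin(θ)
The later steps are derived from this incorrect expression, so the error originates in Step 2.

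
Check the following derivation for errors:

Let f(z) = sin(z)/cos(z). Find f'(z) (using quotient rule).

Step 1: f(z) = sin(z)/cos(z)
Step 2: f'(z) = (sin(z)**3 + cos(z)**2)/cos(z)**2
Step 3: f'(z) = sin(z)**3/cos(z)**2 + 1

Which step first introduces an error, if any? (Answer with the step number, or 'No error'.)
Step 2

Step 2 is incorrect due to a wrong exponent.
The step shows: (sin(z)**3 + cos(z)**2)/cos(z)**2
The correct value should be: (sin(z)**2 + cos(z)**2)/cos(z)**2

Explanation: The exponent 2 on sin(z) was incorrectly written as 3: the term (sin(z)**2 + cos(z)**2)/cos(z)**2 was incorrectly written as (sin(z)**3 + cos(z)**2)/cos(z)**2
The later steps are derived from this incorrect expression, so the error originates in Step 2.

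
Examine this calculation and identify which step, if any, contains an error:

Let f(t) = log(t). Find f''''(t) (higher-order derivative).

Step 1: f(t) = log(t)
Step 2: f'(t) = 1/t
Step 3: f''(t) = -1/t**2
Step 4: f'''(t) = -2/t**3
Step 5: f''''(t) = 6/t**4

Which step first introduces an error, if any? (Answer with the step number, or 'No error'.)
Step 4

Step 4 is incorrect due to a sign flip.
The step shows: -2/t**3
The correct value should be: 2/t**3

Explanation: The sign of the whole expression was flipped: the term 2/t**3 was incorrectly written as -2/t**3
The later steps are derived from this incorrect expression, so the error originates in Step 4.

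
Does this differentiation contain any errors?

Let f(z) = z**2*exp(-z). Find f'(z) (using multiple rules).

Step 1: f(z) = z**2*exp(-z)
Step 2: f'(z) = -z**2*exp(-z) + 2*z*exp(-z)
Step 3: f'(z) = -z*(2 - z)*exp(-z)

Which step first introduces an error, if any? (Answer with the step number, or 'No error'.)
Step 3

Step 3 is incorrect due to a sign flip.
The step shows: -z*(2 - z)*exp(-z)
The correct value should be: z*(2 - z)*exp(-z)

Explanation: The sign of the whole expression was flipped: the term z*(2 - z)*exp(-z) was incorrectly written as -z*(2 - z)*exp(-z)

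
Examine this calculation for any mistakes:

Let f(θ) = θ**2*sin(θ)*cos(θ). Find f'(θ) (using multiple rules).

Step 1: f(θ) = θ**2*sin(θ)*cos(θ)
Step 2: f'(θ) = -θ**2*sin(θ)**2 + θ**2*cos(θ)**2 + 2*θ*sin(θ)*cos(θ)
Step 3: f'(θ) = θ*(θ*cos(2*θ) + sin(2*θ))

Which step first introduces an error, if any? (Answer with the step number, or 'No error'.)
No error

All steps in this derivation are correct.
The final answer f'(θ) = θ*(θ*cos(2*θ) + sin(2*θ)) is valid.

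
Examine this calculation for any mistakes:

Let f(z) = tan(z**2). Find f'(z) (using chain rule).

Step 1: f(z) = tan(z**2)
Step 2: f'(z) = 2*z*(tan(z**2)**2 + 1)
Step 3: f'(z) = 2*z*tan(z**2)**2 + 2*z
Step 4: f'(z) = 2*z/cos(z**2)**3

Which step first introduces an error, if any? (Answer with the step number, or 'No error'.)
Step 4

Step 4 is incorrect due to a wrong exponent.
The step shows: 2*z/cos(z**2)**3
The correct value should be: 2*z/cos(z**2)**2

Explanation: The exponent -2 on cos(z**2) was incorrectly written as -3: the term 2*z/cos(z**2)**2 was incorrectly written as 2*z/cos(z**2)**3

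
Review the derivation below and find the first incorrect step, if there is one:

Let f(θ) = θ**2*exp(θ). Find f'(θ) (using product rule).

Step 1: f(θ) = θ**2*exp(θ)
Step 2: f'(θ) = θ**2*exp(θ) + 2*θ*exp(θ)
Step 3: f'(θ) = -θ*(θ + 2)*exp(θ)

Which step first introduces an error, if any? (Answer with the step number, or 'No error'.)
Step 3

Step 3 is incorrect due to a sign flip.
The step shows: -θ*(θ + 2)*exp(θ)
The correct value should be: θ*(θ + 2)*exp(θ)

Explanation: The sign of the whole expression was flipped: the term θ*(θ + 2)*exp(θ) was incorrectly written as -θ*(θ + 2)*exp(θ)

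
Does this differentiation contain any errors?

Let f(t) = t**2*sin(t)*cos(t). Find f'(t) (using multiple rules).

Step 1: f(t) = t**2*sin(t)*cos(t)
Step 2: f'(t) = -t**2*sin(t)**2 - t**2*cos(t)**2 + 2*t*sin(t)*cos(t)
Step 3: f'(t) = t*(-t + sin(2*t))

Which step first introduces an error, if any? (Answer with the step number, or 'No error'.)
Step 2

Step 2 is incorrect due to a sign flip.
The step shows: -t**2*sin(t)**2 - t**2*cos(t)**2 + 2*t*sin(t)*cos(t)
The correct value should be: -t**2*sin(t)**2 + t**2*cos(t)**2 + 2*t*sin(t)*cos(t)

Explanation: The sign of one term was flipped: the term t**2*cos(t)**2 was incorrectly written as -t**2*cos(t)**2
The later steps are derived from this incorrect expression, so the error originates in Step 2.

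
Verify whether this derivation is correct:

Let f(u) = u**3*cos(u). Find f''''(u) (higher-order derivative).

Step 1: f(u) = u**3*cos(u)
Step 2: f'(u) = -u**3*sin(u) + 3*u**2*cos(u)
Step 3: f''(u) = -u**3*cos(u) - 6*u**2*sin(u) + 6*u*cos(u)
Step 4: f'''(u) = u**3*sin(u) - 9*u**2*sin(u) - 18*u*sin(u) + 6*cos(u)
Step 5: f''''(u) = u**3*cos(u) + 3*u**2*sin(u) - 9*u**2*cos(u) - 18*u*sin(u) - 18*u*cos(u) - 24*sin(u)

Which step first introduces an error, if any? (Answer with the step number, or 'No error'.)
Step 4

Step 4 is incorrect due to a wrong trig function.
The step shows: u**3*sin(u) - 9*u**2*sin(u) - 18*u*sin(u) + 6*cos(u)
The correct value should be: u**3*sin(u) - 9*u**2*cos(u) - 18*u*sin(u) + 6*cos(u)

Explanation: cos(u) was incorrectly written as sin(u): the term -9*u**2*cos(u) was incorrectly written as -9*u**2*sin(u)
The later steps are derived from this incorrect expression, so the error originates in Step 4.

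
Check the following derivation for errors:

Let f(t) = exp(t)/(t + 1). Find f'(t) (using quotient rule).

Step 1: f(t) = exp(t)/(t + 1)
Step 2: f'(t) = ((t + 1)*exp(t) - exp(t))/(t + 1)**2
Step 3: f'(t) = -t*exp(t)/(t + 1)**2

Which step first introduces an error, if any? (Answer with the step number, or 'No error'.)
Step 3

Step 3 is incorrect due to a sign flip.
The step shows: -t*exp(t)/(t + 1)**2
The correct value should be: t*exp(t)/(t + 1)**2

Explanation: The sign of the whole expression was flipped: the term t*exp(t)/(t + 1)**2 was incorrectly written as -t*exp(t)/(t + 1)**2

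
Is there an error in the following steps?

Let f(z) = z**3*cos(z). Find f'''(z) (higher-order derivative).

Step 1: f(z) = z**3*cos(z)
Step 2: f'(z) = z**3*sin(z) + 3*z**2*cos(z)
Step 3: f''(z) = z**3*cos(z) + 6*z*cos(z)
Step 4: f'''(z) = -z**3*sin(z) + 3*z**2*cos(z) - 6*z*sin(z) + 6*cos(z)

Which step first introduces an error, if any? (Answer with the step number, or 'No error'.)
Step 2

Step 2 is incorrect due to a sign flip.
The step shows: z**3*sin(z) + 3*z**2*cos(z)
The correct value should be: -z**3*sin(z) + 3*z**2*cos(z)

Explanation: The sign of one term was flipped: the term -z**3*sin(z) was incorrectly written as z**3*sin(z)
The later steps are derived from this incorrect expression, so the error originates in Step 2.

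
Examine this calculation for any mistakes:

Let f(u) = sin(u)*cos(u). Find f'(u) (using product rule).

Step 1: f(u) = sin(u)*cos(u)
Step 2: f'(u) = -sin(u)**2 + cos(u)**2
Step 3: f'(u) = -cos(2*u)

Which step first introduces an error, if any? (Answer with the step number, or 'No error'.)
Step 3

Step 3 is incorrect due to a sign flip.
The step shows: -cos(2*u)
The correct value should be: cos(2*u)

Explanation: The sign of the whole expression was flipped: the term cos(2*u) was incorrectly written as -cos(2*u)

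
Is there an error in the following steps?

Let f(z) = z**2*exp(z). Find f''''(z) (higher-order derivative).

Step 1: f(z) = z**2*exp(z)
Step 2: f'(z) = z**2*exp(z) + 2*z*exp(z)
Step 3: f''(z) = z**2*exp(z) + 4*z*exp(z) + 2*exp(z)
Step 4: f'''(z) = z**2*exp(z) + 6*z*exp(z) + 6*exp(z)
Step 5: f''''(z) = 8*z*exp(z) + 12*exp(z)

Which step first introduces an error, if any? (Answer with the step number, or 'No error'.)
Step 5

Step 5 is incorrect due to a dropped term.
The step shows: 8*z*exp(z) + 12*exp(z)
The correct value should be: z**2*exp(z) + 8*z*exp(z) + 12*exp(z)

Explanation: A term was dropped: the term z**2*exp(z) was incorrectly omitted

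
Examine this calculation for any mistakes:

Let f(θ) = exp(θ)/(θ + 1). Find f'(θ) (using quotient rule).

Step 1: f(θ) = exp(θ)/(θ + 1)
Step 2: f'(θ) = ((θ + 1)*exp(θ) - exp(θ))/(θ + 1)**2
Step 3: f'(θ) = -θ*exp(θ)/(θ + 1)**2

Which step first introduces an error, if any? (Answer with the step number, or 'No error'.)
Step 3

Step 3 is incorrect due to a sign flip.
The step shows: -θ*exp(θ)/(θ + 1)**2
The correct value should be: θ*exp(θ)/(θ + 1)**2

Explanation: The sign of the whole expression was flipped: the term θ*exp(θ)/(θ + 1)**2 was incorrectly written as -θ*exp(θ)/(θ + 1)**2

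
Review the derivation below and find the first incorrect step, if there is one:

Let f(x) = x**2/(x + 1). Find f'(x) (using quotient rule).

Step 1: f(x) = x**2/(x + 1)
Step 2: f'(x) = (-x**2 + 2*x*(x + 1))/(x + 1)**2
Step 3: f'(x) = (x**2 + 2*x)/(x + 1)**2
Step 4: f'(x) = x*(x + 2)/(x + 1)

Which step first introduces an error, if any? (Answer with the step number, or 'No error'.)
Step 4

Step 4 is incorrect due to a wrong exponent.
The step shows: x*(x + 2)/(x + 1)
The correct value should be: x*(x + 2)/(x + 1)**2

Explanation: The exponent -2 on x + 1 was incorrectly written as -1: the term x*(x + 2)/(x + 1)**2 was incorrectly written as x*(x + 2)/(x + 1)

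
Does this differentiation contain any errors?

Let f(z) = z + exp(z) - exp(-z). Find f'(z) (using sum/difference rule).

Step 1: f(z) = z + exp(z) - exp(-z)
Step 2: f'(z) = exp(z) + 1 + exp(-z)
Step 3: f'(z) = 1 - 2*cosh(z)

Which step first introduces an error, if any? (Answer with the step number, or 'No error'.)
Step 3

Step 3 is incorrect due to a sign flip.
The step shows: 1 - 2*cosh(z)
The correct value should be: 2*cosh(z) + 1

Explanation: The sign of one term was flipped: the term 2*cosh(z) was incorrectly written as -2*cosh(z)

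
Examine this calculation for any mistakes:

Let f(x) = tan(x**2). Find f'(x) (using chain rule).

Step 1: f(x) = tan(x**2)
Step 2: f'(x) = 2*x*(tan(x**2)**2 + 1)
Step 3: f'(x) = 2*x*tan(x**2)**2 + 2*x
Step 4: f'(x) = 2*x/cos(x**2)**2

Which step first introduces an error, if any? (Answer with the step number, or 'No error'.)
No error

All steps in this derivation are correct.
The final answer f'(x) = 2*x/cos(x**2)**2 is valid.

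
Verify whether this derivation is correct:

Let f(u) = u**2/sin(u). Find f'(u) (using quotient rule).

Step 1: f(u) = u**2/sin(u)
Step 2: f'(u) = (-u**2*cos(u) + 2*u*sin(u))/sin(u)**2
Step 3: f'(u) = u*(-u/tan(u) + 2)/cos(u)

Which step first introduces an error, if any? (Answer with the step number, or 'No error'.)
Step 3

Step 3 is incorrect due to a wrong trig function.
The step shows: u*(-u/tan(u) + 2)/cos(u)
The correct value should be: u*(-u/tan(u) + 2)/sin(u)

Explanation: sin(u) was incorrectly written as cos(u): the term u*(-u/tan(u) + 2)/sin(u) was incorrectly written as u*(-u/tan(u) + 2)/cos(u)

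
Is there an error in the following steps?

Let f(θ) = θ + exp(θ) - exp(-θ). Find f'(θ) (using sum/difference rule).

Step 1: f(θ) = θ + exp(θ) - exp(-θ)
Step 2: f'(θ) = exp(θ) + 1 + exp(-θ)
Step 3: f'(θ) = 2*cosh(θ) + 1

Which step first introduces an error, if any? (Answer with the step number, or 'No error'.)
No error

All steps in this derivation are correct.
The final answer f'(θ) = 2*cosh(θ) + 1 is valid.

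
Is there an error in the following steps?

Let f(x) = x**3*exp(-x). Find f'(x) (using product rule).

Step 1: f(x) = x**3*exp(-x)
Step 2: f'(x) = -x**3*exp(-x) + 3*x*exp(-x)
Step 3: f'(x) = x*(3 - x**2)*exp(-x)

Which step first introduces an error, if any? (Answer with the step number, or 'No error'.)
Step 2

Step 2 is incorrect due to a wrong exponent.
The step shows: -x**3*exp(-x) + 3*x*exp(-x)
The correct value should be: -x**3*exp(-x) + 3*x**2*exp(-x)

Explanation: The exponent 2 on x was incorrectly written as 1: the term 3*x**2*exp(-x) was incorrectly written as 3*x*exp(-x)
The later steps are derived from this incorrect expression, so the error originates in Step 2.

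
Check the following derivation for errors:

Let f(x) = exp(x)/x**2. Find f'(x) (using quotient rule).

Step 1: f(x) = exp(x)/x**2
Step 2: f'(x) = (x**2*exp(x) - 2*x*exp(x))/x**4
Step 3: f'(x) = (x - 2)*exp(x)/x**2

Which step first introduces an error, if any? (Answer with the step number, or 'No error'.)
Step 3

Step 3 is incorrect due to a wrong exponent.
The step shows: (x - 2)*exp(x)/x**2
The correct value should be: (x - 2)*exp(x)/x**3

Explanation: The exponent -3 on x was incorrectly written as -2: the term (x - 2)*exp(x)/x**3 was incorrectly written as (x - 2)*exp(x)/x**2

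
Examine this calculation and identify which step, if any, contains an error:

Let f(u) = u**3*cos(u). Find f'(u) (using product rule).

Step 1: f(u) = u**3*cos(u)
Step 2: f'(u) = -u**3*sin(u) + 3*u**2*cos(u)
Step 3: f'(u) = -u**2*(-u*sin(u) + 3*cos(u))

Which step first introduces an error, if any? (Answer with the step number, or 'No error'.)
Step 3

Step 3 is incorrect due to a sign flip.
The step shows: -u**2*(-u*sin(u) + 3*cos(u))
The correct value should be: u**2*(-u*sin(u) + 3*cos(u))

Explanation: The sign of the whole expression was flipped: the term u**2*(-u*sin(u) + 3*cos(u)) was incorrectly written as -u**2*(-u*sin(u) + 3*cos(u))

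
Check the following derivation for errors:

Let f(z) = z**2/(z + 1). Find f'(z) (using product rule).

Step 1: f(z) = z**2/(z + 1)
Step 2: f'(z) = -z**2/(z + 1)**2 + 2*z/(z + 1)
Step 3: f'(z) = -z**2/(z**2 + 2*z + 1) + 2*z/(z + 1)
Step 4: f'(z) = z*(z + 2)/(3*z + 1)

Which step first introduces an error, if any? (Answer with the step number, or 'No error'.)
Step 4

Step 4 is incorrect due to a wrong exponent.
The step shows: z*(z + 2)/(3*z + 1)
The correct value should be: z*(z + 2)/(z**2 + 2*z + 1)

Explanation: The exponent 2 on z was incorrectly written as 1: the term z*(z + 2)/(z**2 + 2*z + 1) was incorrectly written as z*(z + 2)/(3*z + 1)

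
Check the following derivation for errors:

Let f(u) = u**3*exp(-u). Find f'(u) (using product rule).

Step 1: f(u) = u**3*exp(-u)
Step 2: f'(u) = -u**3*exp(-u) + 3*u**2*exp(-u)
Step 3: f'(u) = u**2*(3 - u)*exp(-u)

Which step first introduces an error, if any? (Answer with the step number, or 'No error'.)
No error

All steps in this derivation are correct.
The final answer f'(u) = u**2*(3 - u)*exp(-u) is valid.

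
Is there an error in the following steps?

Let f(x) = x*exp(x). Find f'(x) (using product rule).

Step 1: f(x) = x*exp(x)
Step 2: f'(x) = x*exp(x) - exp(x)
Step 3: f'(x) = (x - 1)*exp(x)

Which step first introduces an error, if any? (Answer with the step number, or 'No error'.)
Step 2

Step 2 is incorrect due to a sign flip.
The step shows: x*exp(x) - exp(x)
The correct value should be: x*exp(x) + exp(x)

Explanation: The sign of one term was flipped: the term exp(x) was incorrectly written as -exp(x)
The later steps are derived from this incorrect expression, so the error originates in Step 2.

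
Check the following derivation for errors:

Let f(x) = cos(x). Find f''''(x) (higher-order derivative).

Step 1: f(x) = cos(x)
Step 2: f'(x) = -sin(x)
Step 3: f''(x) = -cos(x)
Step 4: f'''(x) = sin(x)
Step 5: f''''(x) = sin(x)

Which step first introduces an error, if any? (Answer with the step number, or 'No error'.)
Step 5

Step 5 is incorrect due to a wrong trig function.
The step shows: sin(x)
The correct value should be: cos(x)

Explanation: cos(x) was incorrectly written as sin(x): the term cos(x) was incorrectly written as sin(x)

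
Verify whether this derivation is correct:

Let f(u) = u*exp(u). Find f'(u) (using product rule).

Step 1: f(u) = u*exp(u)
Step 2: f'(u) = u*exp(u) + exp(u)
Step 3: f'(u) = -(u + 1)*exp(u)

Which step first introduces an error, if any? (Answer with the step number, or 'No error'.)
Step 3

Step 3 is incorrect due to a sign flip.
The step shows: -(u + 1)*exp(u)
The correct value should be: (u + 1)*exp(u)

Explanation: The sign of the whole expression was flipped: the term (u + 1)*exp(u) was incorrectly written as -(u + 1)*exp(u)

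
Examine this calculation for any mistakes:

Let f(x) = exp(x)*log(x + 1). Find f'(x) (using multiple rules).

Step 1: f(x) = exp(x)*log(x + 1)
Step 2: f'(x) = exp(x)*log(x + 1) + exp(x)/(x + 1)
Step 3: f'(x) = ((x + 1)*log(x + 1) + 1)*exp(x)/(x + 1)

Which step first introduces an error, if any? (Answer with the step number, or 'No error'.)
No error

All steps in this derivation are correct.
The final answer f'(x) = ((x + 1)*log(x + 1) + 1)*exp(x)/(x + 1) is valid.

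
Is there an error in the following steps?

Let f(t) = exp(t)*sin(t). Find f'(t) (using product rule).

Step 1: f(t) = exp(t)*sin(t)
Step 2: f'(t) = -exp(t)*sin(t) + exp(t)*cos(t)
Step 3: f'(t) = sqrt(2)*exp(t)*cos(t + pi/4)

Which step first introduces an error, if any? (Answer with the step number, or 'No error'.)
Step 2

Step 2 is incorrect due to a sign flip.
The step shows: -exp(t)*sin(t) + exp(t)*cos(t)
The correct value should be: exp(t)*sin(t) + exp(t)*cos(t)

Explanation: The sign of one term was flipped: the term exp(t)*sin(t) was incorrectly written as -exp(t)*sin(t)
The later steps are derived from this incorrect expression, so the error originates in Step 2.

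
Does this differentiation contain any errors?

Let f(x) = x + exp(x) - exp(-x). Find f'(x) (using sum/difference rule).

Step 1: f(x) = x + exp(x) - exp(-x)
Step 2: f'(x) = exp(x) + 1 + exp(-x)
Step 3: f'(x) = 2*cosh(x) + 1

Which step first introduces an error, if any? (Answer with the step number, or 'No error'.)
No error

All steps in this derivation are correct.
The final answer f'(x) = 2*cosh(x) + 1 is valid.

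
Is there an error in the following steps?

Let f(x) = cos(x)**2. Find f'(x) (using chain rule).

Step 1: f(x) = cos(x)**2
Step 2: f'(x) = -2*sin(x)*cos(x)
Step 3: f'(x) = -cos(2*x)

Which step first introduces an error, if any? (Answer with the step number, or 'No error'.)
Step 3

Step 3 is incorrect due to a wrong trig function.
The step shows: -cos(2*x)
The correct value should be: -sin(2*x)

Explanation: sin(2*x) was incorrectly written as cos(2*x): the term -sin(2*x) was incorrectly written as -cos(2*x)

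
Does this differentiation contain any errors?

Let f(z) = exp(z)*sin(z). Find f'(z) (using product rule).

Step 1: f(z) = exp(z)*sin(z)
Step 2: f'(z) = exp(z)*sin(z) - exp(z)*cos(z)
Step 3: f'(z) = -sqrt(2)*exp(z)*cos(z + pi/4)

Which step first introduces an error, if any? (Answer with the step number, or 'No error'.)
Step 2

Step 2 is incorrect due to a sign flip.
The step shows: exp(z)*sin(z) - exp(z)*cos(z)
The correct value should be: exp(z)*sin(z) + exp(z)*cos(z)

Explanation: The sign of one term was flipped: the term exp(z)*cos(z) was incorrectly written as -exp(z)*cos(z)
The later steps are derived from this incorrect expression, so the error originates in Step 2.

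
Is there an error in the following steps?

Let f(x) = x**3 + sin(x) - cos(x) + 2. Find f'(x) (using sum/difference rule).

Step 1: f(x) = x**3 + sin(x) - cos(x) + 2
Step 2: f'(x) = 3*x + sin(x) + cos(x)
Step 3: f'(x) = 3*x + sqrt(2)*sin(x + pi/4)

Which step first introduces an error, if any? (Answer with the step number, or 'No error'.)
Step 2

Step 2 is incorrect due to a wrong exponent.
The step shows: 3*x + sin(x) + cos(x)
The correct value should be: 3*x**2 + sin(x) + cos(x)

Explanation: The exponent 2 on x was incorrectly written as 1: the term 3*x**2 was incorrectly written as 3*x
The later steps are derived from this incorrect expression, so the error originates in Step 2.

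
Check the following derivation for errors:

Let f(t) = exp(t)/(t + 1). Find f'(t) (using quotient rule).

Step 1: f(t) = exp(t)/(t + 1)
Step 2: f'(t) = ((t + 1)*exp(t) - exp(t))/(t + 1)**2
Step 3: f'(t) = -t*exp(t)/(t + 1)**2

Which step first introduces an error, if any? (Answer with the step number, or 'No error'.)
Step 3

Step 3 is incorrect due to a sign flip.
The step shows: -t*exp(t)/(t + 1)**2
The correct value should be: t*exp(t)/(t + 1)**2

Explanation: The sign of the whole expression was flipped: the term t*exp(t)/(t + 1)**2 was incorrectly written as -t*exp(t)/(t + 1)**2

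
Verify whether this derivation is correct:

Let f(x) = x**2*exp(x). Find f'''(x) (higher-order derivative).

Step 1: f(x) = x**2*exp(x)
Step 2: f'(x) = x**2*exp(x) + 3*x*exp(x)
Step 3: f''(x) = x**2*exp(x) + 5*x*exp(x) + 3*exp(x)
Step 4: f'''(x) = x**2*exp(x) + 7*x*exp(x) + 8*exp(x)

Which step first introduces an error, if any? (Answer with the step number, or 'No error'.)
Step 2

Step 2 is incorrect due to a wrong coefficient.
The step shows: x**2*exp(x) + 3*x*exp(x)
The correct value should be: x**2*exp(x) + 2*x*exp(x)

Explanation: The coefficient 2 was incorrectly written as 3: the term 2*x*exp(x) was incorrectly written as 3*x*exp(x)
The later steps are derived from this incorrect expression, so the error originates in Step 2.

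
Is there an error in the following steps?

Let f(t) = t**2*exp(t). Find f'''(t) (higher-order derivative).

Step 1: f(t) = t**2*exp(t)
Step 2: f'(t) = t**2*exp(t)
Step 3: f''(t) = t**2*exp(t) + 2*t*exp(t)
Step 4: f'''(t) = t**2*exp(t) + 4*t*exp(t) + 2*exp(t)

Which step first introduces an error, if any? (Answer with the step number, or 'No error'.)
Step 2

Step 2 is incorrect due to a dropped term.
The step shows: t**2*exp(t)
The correct value should be: t**2*exp(t) + 2*t*exp(t)

Explanation: A term was dropped: the term 2*t*exp(t) was incorrectly omitted
The later steps are derived from this incorrect expression, so the error originates in Step 2.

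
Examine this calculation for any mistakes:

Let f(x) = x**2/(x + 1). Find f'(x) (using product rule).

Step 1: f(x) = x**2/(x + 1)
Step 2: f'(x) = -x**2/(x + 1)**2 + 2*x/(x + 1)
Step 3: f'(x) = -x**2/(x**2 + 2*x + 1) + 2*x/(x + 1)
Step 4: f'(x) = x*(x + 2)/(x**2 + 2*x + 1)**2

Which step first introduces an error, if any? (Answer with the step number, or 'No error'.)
Step 4

Step 4 is incorrect due to a wrong exponent.
The step shows: x*(x + 2)/(x**2 + 2*x + 1)**2
The correct value should be: x*(x + 2)/(x**2 + 2*x + 1)

Explanation: The exponent -1 on x**2 + 2*x + 1 was incorrectly written as -2: the term x*(x + 2)/(x**2 + 2*x + 1) was incorrectly written as x*(x + 2)/(x**2 + 2*x + 1)**2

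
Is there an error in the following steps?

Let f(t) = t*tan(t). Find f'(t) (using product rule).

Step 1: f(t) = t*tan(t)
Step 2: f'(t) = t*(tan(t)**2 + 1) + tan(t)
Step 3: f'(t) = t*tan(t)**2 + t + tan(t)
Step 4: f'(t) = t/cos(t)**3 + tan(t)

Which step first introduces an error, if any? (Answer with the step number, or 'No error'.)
Step 4

Step 4 is incorrect due to a wrong exponent.
The step shows: t/cos(t)**3 + tan(t)
The correct value should be: t/cos(t)**2 + tan(t)

Explanation: The exponent -2 on cos(t) was incorrectly written as -3: the term t/cos(t)**2 was incorrectly written as t/cos(t)**3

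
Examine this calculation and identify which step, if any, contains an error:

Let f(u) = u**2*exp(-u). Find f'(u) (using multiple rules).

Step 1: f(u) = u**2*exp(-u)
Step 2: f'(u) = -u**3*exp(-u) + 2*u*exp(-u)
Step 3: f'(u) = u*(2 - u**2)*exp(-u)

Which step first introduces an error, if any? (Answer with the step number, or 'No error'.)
Step 2

Step 2 is incorrect due to a wrong exponent.
The step shows: -u**3*exp(-u) + 2*u*exp(-u)
The correct value should be: -u**2*exp(-u) + 2*u*exp(-u)

Explanation: The exponent 2 on u was incorrectly written as 3: the term -u**2*exp(-u) was incorrectly written as -u**3*exp(-u)
The later steps are derived from this incorrect expression, so the error originates in Step 2.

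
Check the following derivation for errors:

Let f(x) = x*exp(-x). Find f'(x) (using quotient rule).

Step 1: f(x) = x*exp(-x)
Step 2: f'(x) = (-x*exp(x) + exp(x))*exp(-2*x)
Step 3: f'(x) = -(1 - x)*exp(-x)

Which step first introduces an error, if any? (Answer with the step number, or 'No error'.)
Step 3

Step 3 is incorrect due to a sign flip.
The step shows: -(1 - x)*exp(-x)
The correct value should be: (1 - x)*exp(-x)

Explanation: The sign of the whole expression was flipped: the term (1 - x)*exp(-x) was incorrectly written as -(1 - x)*exp(-x)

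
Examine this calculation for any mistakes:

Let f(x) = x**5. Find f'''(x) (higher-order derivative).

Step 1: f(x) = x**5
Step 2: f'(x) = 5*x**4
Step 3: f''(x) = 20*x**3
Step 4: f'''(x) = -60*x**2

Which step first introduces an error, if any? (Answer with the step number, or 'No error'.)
Step 4

Step 4 is incorrect due to a sign flip.
The step shows: -60*x**2
The correct value should be: 60*x**2

Explanation: The sign of the whole expression was flipped: the term 60*x**2 was incorrectly written as -60*x**2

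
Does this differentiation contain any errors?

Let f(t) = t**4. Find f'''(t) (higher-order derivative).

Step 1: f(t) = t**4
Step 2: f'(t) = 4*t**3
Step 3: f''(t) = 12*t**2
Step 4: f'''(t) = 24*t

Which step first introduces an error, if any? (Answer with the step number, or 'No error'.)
No error

All steps in this derivation are correct.
The final answer f'''(t) = 24*t is valid.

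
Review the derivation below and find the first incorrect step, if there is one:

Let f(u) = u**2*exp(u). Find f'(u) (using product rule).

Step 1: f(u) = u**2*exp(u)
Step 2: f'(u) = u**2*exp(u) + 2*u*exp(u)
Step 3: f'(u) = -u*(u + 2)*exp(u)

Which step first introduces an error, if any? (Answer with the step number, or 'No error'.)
Step 3

Step 3 is incorrect due to a sign flip.
The step shows: -u*(u + 2)*exp(u)
The correct value should be: u*(u + 2)*exp(u)

Explanation: The sign of the whole expression was flipped: the term u*(u + 2)*exp(u) was incorrectly written as -u*(u + 2)*exp(u)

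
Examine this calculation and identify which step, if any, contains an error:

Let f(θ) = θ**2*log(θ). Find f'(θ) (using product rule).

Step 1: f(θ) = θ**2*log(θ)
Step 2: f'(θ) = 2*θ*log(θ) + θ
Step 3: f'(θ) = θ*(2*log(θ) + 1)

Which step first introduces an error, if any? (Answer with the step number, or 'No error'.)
No error

All steps in this derivation are correct.
The final answer f'(θ) = θ*(2*log(θ) + 1) is valid.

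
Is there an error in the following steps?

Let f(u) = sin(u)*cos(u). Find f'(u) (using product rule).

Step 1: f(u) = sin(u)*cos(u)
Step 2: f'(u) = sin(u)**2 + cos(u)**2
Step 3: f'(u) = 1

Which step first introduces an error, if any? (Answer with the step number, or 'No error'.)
Step 2

Step 2 is incorrect due to a sign flip.
The step shows: sin(u)**2 + cos(u)**2
The correct value should be: -sin(u)**2 + cos(u)**2

Explanation: The sign of one term was flipped: the term -sin(u)**2 was incorrectly written as sin(u)**2
The later steps are derived from this incorrect expression, so the error originates in Step 2.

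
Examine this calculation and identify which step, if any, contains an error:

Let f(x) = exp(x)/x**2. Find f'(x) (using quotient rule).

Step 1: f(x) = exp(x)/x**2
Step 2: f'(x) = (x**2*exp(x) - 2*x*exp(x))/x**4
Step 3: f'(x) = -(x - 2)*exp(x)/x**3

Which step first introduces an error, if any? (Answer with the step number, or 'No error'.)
Step 3

Step 3 is incorrect due to a sign flip.
The step shows: -(x - 2)*exp(x)/x**3
The correct value should be: (x - 2)*exp(x)/x**3

Explanation: The sign of the whole expression was flipped: the term (x - 2)*exp(x)/x**3 was incorrectly written as -(x - 2)*exp(x)/x**3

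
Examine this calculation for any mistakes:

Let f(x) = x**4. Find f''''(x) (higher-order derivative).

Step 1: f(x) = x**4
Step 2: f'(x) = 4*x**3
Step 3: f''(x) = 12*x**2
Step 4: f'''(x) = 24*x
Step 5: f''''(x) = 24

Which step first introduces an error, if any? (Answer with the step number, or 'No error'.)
No error

All steps in this derivation are correct.
The final answer f''''(x) = 24 is valid.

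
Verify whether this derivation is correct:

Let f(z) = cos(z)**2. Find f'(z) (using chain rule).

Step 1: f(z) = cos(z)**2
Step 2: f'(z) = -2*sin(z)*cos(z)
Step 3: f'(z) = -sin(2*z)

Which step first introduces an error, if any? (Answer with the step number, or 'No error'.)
No error

All steps in this derivation are correct.
The final answer f'(z) = -sin(2*z) is valid.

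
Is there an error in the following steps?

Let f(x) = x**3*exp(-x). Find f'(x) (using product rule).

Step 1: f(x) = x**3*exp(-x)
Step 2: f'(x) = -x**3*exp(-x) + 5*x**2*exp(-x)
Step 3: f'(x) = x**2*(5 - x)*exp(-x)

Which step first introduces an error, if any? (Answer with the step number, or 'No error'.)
Step 2

Step 2 is incorrect due to a wrong coefficient.
The step shows: -x**3*exp(-x) + 5*x**2*exp(-x)
The correct value should be: -x**3*exp(-x) + 3*x**2*exp(-x)

Explanation: The coefficient 3 was incorrectly written as 5: the term 3*x**2*exp(-x) was incorrectly written as 5*x**2*exp(-x)
The later steps are derived from this incorrect expression, so the error originates in Step 2.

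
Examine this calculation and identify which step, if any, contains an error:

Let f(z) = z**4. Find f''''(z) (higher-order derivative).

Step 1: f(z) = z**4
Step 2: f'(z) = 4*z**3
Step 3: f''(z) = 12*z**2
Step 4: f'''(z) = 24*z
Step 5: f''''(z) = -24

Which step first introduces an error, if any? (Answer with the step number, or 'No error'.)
Step 5

Step 5 is incorrect due to a sign flip.
The step shows: -24
The correct value should be: 24

Explanation: The sign of the whole expression was flipped: the term 24 was incorrectly written as -24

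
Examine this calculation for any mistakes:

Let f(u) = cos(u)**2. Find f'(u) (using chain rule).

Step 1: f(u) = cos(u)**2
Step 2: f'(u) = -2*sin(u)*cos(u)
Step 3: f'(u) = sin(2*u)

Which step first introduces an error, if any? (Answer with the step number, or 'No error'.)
Step 3

Step 3 is incorrect due to a sign flip.
The step shows: sin(2*u)
The correct value should be: -sin(2*u)

Explanation: The sign of the whole expression was flipped: the term -sin(2*u) was incorrectly written as sin(2*u)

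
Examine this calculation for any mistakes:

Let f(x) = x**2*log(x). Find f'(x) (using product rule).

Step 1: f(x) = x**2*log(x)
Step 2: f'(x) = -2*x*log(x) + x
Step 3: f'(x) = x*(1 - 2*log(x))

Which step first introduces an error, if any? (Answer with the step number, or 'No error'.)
Step 2

Step 2 is incorrect due to a sign flip.
The step shows: -2*x*log(x) + x
The correct value should be: 2*x*log(x) + x

Explanation: The sign of one term was flipped: the term 2*x*log(x) was incorrectly written as -2*x*log(x)
The later steps are derived from this incorrect expression, so the error originates in Step 2.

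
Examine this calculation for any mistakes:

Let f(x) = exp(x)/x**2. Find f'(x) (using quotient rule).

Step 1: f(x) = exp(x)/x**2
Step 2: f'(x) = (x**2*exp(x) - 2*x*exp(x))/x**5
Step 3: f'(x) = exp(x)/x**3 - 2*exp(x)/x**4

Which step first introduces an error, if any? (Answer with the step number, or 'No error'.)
Step 2

Step 2 is incorrect due to a wrong exponent.
The step shows: (x**2*exp(x) - 2*x*exp(x))/x**5
The correct value should be: (x**2*exp(x) - 2*x*exp(x))/x**4

Explanation: The exponent -4 on x was incorrectly written as -5: the term (x**2*exp(x) - 2*x*exp(x))/x**4 was incorrectly written as (x**2*exp(x) - 2*x*exp(x))/x**5
The later steps are derived from this incorrect expression, so the error originates in Step 2.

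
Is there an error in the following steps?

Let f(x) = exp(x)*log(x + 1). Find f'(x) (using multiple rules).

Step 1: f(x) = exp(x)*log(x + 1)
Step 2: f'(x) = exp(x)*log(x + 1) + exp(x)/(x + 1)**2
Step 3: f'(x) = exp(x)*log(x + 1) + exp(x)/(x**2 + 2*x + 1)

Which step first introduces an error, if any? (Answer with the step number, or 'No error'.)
Step 2

Step 2 is incorrect due to a wrong exponent.
The step shows: exp(x)*log(x + 1) + exp(x)/(x + 1)**2
The correct value should be: exp(x)*log(x + 1) + exp(x)/(x + 1)

Explanation: The exponent -1 on x + 1 was incorrectly written as -2: the term exp(x)/(x + 1) was incorrectly written as exp(x)/(x + 1)**2
The later steps are derived from this incorrect expression, so the error originates in Step 2.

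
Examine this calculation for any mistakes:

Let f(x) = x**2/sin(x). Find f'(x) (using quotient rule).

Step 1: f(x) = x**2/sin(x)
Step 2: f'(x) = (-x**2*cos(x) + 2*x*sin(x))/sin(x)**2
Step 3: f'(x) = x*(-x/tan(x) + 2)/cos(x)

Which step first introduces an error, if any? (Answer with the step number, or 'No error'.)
Step 3

Step 3 is incorrect due to a wrong trig function.
The step shows: x*(-x/tan(x) + 2)/cos(x)
The correct value should be: x*(-x/tan(x) + 2)/sin(x)

Explanation: sin(x) was incorrectly written as cos(x): the term x*(-x/tan(x) + 2)/sin(x) was incorrectly written as x*(-x/tan(x) + 2)/cos(x)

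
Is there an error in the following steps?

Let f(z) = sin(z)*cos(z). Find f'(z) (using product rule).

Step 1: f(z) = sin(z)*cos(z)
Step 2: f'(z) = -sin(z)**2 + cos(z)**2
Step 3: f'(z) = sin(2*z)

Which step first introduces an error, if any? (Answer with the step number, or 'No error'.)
Step 3

Step 3 is incorrect due to a wrong trig function.
The step shows: sin(2*z)
The correct value should be: cos(2*z)

Explanation: cos(2*z) was incorrectly written as sin(2*z): the term cos(2*z) was incorrectly written as sin(2*z)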